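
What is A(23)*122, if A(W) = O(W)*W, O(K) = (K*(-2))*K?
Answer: -2968748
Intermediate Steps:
O(K) = -2*K² (O(K) = (-2*K)*K = -2*K²)
A(W) = -2*W³ (A(W) = (-2*W²)*W = -2*W³)
A(23)*122 = -2*23³*122 = -2*12167*122 = -24334*122 = -2968748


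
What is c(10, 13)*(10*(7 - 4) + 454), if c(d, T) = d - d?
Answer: 0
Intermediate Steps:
c(d, T) = 0
c(10, 13)*(10*(7 - 4) + 454) = 0*(10*(7 - 4) + 454) = 0*(10*3 + 454) = 0*(30 + 454) = 0*484 = 0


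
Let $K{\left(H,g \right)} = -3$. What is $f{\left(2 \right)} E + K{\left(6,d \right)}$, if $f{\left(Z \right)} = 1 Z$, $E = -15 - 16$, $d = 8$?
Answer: $-65$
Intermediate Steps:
$E = -31$ ($E = -15 - 16 = -31$)
$f{\left(Z \right)} = Z$
$f{\left(2 \right)} E + K{\left(6,d \right)} = 2 \left(-31\right) - 3 = -62 - 3 = -65$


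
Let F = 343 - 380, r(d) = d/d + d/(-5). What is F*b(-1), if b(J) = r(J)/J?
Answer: 222/5 ≈ 44.400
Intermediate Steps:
r(d) = 1 - d/5 (r(d) = 1 + d*(-⅕) = 1 - d/5)
b(J) = (1 - J/5)/J
F = -37
F*b(-1) = -37*(5 - 1*(-1))/(5*(-1)) = -37*(-1)*(5 + 1)/5 = -37*(-1)*6/5 = -37*(-6/5) = 222/5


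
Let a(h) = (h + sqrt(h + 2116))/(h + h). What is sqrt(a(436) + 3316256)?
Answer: sqrt(157601773906 + 109*sqrt(638))/218 ≈ 1821.1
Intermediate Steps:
a(h) = (h + sqrt(2116 + h))/(2*h) (a(h) = (h + sqrt(2116 + h))/((2*h)) = (h + sqrt(2116 + h))*(1/(2*h)) = (h + sqrt(2116 + h))/(2*h))
sqrt(a(436) + 3316256) = sqrt((1/2)*(436 + sqrt(2116 + 436))/436 + 3316256) = sqrt((1/2)*(1/436)*(436 + sqrt(2552)) + 3316256) = sqrt((1/2)*(1/436)*(436 + 2*sqrt(638)) + 3316256) = sqrt((1/2 + sqrt(638)/436) + 3316256) = sqrt(6632513/2 + sqrt(638)/436)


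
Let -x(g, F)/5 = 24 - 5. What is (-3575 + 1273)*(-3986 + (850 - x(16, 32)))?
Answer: 7000382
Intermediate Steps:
x(g, F) = -95 (x(g, F) = -5*(24 - 5) = -5*19 = -95)
(-3575 + 1273)*(-3986 + (850 - x(16, 32))) = (-3575 + 1273)*(-3986 + (850 - 1*(-95))) = -2302*(-3986 + (850 + 95)) = -2302*(-3986 + 945) = -2302*(-3041) = 7000382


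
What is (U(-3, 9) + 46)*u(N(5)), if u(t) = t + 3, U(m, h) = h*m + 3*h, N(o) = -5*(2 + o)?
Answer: -1472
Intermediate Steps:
N(o) = -10 - 5*o
U(m, h) = 3*h + h*m
u(t) = 3 + t
(U(-3, 9) + 46)*u(N(5)) = (9*(3 - 3) + 46)*(3 + (-10 - 5*5)) = (9*0 + 46)*(3 + (-10 - 25)) = (0 + 46)*(3 - 35) = 46*(-32) = -1472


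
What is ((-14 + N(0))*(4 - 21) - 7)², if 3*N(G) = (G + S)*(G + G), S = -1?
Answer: 53361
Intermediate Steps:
N(G) = 2*G*(-1 + G)/3 (N(G) = ((G - 1)*(G + G))/3 = ((-1 + G)*(2*G))/3 = (2*G*(-1 + G))/3 = 2*G*(-1 + G)/3)
((-14 + N(0))*(4 - 21) - 7)² = ((-14 + (⅔)*0*(-1 + 0))*(4 - 21) - 7)² = ((-14 + (⅔)*0*(-1))*(-17) - 7)² = ((-14 + 0)*(-17) - 7)² = (-14*(-17) - 7)² = (238 - 7)² = 231² = 53361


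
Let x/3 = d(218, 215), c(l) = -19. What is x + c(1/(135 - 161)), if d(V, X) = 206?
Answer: 599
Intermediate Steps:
x = 618 (x = 3*206 = 618)
x + c(1/(135 - 161)) = 618 - 19 = 599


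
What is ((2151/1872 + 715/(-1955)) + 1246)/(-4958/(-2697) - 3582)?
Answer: -273471465921/785278444288 ≈ -0.34825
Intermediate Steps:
((2151/1872 + 715/(-1955)) + 1246)/(-4958/(-2697) - 3582) = ((2151*(1/1872) + 715*(-1/1955)) + 1246)/(-4958*(-1/2697) - 3582) = ((239/208 - 143/391) + 1246)/(4958/2697 - 3582) = (63705/81328 + 1246)/(-9655696/2697) = (101398393/81328)*(-2697/9655696) = -273471465921/785278444288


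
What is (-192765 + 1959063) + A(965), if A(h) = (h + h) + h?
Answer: 1769193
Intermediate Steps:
A(h) = 3*h (A(h) = 2*h + h = 3*h)
(-192765 + 1959063) + A(965) = (-192765 + 1959063) + 3*965 = 1766298 + 2895 = 1769193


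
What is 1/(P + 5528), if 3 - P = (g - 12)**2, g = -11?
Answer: 1/5002 ≈ 0.00019992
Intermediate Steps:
P = -526 (P = 3 - (-11 - 12)**2 = 3 - 1*(-23)**2 = 3 - 1*529 = 3 - 529 = -526)
1/(P + 5528) = 1/(-526 + 5528) = 1/5002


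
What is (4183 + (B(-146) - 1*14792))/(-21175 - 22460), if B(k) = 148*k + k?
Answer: 32363/43635 ≈ 0.74168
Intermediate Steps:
B(k) = 149*k
(4183 + (B(-146) - 1*14792))/(-21175 - 22460) = (4183 + (149*(-146) - 1*14792))/(-21175 - 22460) = (4183 + (-21754 - 14792))/(-43635) = (4183 - 36546)*(-1/43635) = -32363*(-1/43635) = 32363/43635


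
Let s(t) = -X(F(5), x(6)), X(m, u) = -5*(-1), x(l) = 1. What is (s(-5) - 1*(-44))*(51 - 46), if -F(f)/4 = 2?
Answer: 195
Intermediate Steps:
F(f) = -8 (F(f) = -4*2 = -8)
X(m, u) = 5
s(t) = -5 (s(t) = -1*5 = -5)
(s(-5) - 1*(-44))*(51 - 46) = (-5 - 1*(-44))*(51 - 46) = (-5 + 44)*5 = 39*5 = 195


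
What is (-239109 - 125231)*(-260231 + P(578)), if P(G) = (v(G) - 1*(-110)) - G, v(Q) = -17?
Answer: 94989267440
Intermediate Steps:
P(G) = 93 - G (P(G) = (-17 - 1*(-110)) - G = (-17 + 110) - G = 93 - G)
(-239109 - 125231)*(-260231 + P(578)) = (-239109 - 125231)*(-260231 + (93 - 1*578)) = -364340*(-260231 + (93 - 578)) = -364340*(-260231 - 485) = -364340*(-260716) = 94989267440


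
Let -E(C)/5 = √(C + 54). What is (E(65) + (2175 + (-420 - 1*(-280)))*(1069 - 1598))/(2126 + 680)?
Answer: -46805/122 - 5*√119/2806 ≈ -383.67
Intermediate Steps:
E(C) = -5*√(54 + C) (E(C) = -5*√(C + 54) = -5*√(54 + C))
(E(65) + (2175 + (-420 - 1*(-280)))*(1069 - 1598))/(2126 + 680) = (-5*√(54 + 65) + (2175 + (-420 - 1*(-280)))*(1069 - 1598))/(2126 + 680) = (-5*√119 + (2175 + (-420 + 280))*(-529))/2806 = (-5*√119 + (2175 - 140)*(-529))*(1/2806) = (-5*√119 + 2035*(-529))*(1/2806) = (-5*√119 - 1076515)*(1/2806) = (-1076515 - 5*√119)*(1/2806) = -46805/122 - 5*√119/2806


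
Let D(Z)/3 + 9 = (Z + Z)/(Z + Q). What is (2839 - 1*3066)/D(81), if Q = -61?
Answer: 2270/27 ≈ 84.074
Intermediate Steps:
D(Z) = -27 + 6*Z/(-61 + Z) (D(Z) = -27 + 3*((Z + Z)/(Z - 61)) = -27 + 3*((2*Z)/(-61 + Z)) = -27 + 3*(2*Z/(-61 + Z)) = -27 + 6*Z/(-61 + Z))
(2839 - 1*3066)/D(81) = (2839 - 1*3066)/((3*(549 - 7*81)/(-61 + 81))) = (2839 - 3066)/((3*(549 - 567)/20)) = -227/(3*(1/20)*(-18)) = -227/(-27/10) = -227*(-10/27) = 2270/27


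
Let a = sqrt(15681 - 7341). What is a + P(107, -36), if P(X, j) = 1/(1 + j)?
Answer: -1/35 + 2*sqrt(2085) ≈ 91.295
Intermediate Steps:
a = 2*sqrt(2085) (a = sqrt(8340) = 2*sqrt(2085) ≈ 91.324)
a + P(107, -36) = 2*sqrt(2085) + 1/(1 - 36) = 2*sqrt(2085) + 1/(-35) = 2*sqrt(2085) - 1/35 = -1/35 + 2*sqrt(2085)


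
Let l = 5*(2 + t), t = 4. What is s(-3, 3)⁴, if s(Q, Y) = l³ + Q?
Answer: 531204843363084081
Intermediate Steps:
l = 30 (l = 5*(2 + 4) = 5*6 = 30)
s(Q, Y) = 27000 + Q (s(Q, Y) = 30³ + Q = 27000 + Q)
s(-3, 3)⁴ = (27000 - 3)⁴ = 26997⁴ = 531204843363084081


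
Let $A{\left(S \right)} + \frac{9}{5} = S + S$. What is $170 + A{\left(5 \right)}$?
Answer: $\frac{891}{5} \approx 178.2$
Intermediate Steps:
$A{\left(S \right)} = - \frac{9}{5} + 2 S$ ($A{\left(S \right)} = - \frac{9}{5} + \left(S + S\right) = - \frac{9}{5} + 2 S$)
$170 + A{\left(5 \right)} = 170 + \left(- \frac{9}{5} + 2 \cdot 5\right) = 170 + \left(- \frac{9}{5} + 10\right) = 170 + \frac{41}{5} = \frac{891}{5}$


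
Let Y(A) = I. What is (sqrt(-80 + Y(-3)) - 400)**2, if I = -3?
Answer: (400 - I*sqrt(83))**2 ≈ 1.5992e+5 - 7288.3*I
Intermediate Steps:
Y(A) = -3
(sqrt(-80 + Y(-3)) - 400)**2 = (sqrt(-80 - 3) - 400)**2 = (sqrt(-83) - 400)**2 = (I*sqrt(83) - 400)**2 = (-400 + I*sqrt(83))**2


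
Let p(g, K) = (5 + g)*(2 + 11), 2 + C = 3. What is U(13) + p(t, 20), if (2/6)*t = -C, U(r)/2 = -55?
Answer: -84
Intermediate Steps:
C = 1 (C = -2 + 3 = 1)
U(r) = -110 (U(r) = 2*(-55) = -110)
t = -3 (t = 3*(-1*1) = 3*(-1) = -3)
p(g, K) = 65 + 13*g (p(g, K) = (5 + g)*13 = 65 + 13*g)
U(13) + p(t, 20) = -110 + (65 + 13*(-3)) = -110 + (65 - 39) = -110 + 26 = -84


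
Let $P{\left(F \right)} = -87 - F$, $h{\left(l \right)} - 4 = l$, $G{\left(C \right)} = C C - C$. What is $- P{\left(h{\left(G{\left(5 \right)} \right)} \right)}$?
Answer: $111$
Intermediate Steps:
$G{\left(C \right)} = C^{2} - C$
$h{\left(l \right)} = 4 + l$
$- P{\left(h{\left(G{\left(5 \right)} \right)} \right)} = - (-87 - \left(4 + 5 \left(-1 + 5\right)\right)) = - (-87 - \left(4 + 5 \cdot 4\right)) = - (-87 - \left(4 + 20\right)) = - (-87 - 24) = \left(-1\right) \left(-111\right) = 111$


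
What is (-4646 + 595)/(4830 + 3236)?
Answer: -4051/8066 ≈ -0.50223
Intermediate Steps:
(-4646 + 595)/(4830 + 3236) = -4051/8066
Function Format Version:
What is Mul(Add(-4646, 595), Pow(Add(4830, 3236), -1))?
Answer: Rational(-4051, 8066) ≈ -0.50223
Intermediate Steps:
Mul(Add(-4646, 595), Pow(Add(4830, 3236), -1)) = Mul(-4051, Pow(8066, -1)) = Mul(-4051, Rational(1, 8066)) = Rational(-4051, 8066)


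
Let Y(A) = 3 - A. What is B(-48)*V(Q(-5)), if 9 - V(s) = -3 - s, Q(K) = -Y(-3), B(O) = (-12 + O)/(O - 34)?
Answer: 180/41 ≈ 4.3902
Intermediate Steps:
B(O) = (-12 + O)/(-34 + O)
Q(K) = -6 (Q(K) = -(3 - 1*(-3)) = -(3 + 3) = -1*6 = -6)
V(s) = 12 + s (V(s) = 9 - (-3 - s) = 9 + (3 + s) = 12 + s)
B(-48)*V(Q(-5)) = ((-12 - 48)/(-34 - 48))*(12 - 6) = (-60/(-82))*6 = -1/82*(-60)*6 = (30/41)*6 = 180/41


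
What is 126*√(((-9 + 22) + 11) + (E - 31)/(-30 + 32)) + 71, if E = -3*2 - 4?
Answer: 71 + 63*√14 ≈ 306.72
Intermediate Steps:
E = -10 (E = -6 - 4 = -10)
126*√(((-9 + 22) + 11) + (E - 31)/(-30 + 32)) + 71 = 126*√(((-9 + 22) + 11) + (-10 - 31)/(-30 + 32)) + 71 = 126*√((13 + 11) - 41/2) + 71 = 126*√(24 - 41*½) + 71 = 126*√(24 - 41/2) + 71 = 126*√(7/2) + 71 = 126*(√14/2) + 71 = 63*√14 + 71 = 71 + 63*√14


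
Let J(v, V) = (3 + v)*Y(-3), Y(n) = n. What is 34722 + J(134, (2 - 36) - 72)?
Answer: 34311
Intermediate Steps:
J(v, V) = -9 - 3*v (J(v, V) = (3 + v)*(-3) = -9 - 3*v)
34722 + J(134, (2 - 36) - 72) = 34722 + (-9 - 3*134) = 34722 + (-9 - 402) = 34722 - 411 = 34311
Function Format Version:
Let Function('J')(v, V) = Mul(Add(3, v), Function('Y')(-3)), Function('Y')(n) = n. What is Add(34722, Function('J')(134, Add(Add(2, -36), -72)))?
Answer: 34311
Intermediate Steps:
Function('J')(v, V) = Add(-9, Mul(-3, v)) (Function('J')(v, V) = Mul(Add(3, v), -3) = Add(-9, Mul(-3, v)))
Add(34722, Function('J')(134, Add(Add(2, -36), -72))) = Add(34722, Add(-9, Mul(-3, 134))) = Add(34722, Add(-9, -402)) = Add(34722, -411) = 34311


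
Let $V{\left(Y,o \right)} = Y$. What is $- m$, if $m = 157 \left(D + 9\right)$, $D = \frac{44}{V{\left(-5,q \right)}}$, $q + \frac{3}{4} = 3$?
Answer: $- \frac{157}{5} \approx -31.4$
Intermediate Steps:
$q = \frac{9}{4}$ ($q = - \frac{3}{4} + 3 = \frac{9}{4} \approx 2.25$)
$D = - \frac{44}{5}$ ($D = \frac{44}{-5} = 44 \left(- \frac{1}{5}\right) = - \frac{44}{5} \approx -8.8$)
$m = \frac{157}{5}$ ($m = 157 \left(- \frac{44}{5} + 9\right) = 157 \cdot \frac{1}{5} = \frac{157}{5} \approx 31.4$)
$- m = \left(-1\right) \frac{157}{5} = - \frac{157}{5}$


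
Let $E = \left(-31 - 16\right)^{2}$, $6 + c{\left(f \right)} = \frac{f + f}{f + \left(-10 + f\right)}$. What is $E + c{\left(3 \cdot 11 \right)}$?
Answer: $\frac{61717}{28} \approx 2204.2$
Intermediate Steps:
$c{\left(f \right)} = -6 + \frac{2 f}{-10 + 2 f}$ ($c{\left(f \right)} = -6 + \frac{f + f}{f + \left(-10 + f\right)} = -6 + \frac{2 f}{-10 + 2 f}$)
$E = 2209$ ($E = \left(-47\right)^{2} = 2209$)
$E + c{\left(3 \cdot 11 \right)} = 2209 + \frac{5 \left(6 - 3 \cdot 11\right)}{-5 + 3 \cdot 11} = 2209 + \frac{5 \left(6 - 33\right)}{-5 + 33} = 2209 + \frac{5 \left(6 - 33\right)}{28} = 2209 + 5 \cdot \frac{1}{28} \left(-27\right) = 2209 - \frac{135}{28} = \frac{61717}{28}$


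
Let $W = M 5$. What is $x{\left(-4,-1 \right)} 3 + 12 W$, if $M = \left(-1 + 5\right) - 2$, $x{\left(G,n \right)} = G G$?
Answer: $168$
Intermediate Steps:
$x{\left(G,n \right)} = G^{2}$
$M = 2$ ($M = 4 - 2 = 2$)
$W = 10$ ($W = 2 \cdot 5 = 10$)
$x{\left(-4,-1 \right)} 3 + 12 W = \left(-4\right)^{2} \cdot 3 + 12 \cdot 10 = 16 \cdot 3 + 120 = 48 + 120 = 168$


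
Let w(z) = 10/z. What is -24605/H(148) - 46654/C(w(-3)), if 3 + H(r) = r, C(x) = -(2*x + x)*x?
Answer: 1783399/1450 ≈ 1229.9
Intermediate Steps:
C(x) = -3*x² (C(x) = -3*x*x = -3*x²)
H(r) = -3 + r
-24605/H(148) - 46654/C(w(-3)) = -24605/(-3 + 148) - 46654/((-3*(10/(-3))²)) = -24605/145 - 46654/((-3*(10*(-⅓))²)) = -24605*1/145 - 46654/((-3*(-10/3)²)) = -4921/29 - 46654/((-3*100/9)) = -4921/29 - 46654/(-100/3) = -4921/29 - 46654*(-3/100) = -4921/29 + 69981/50 = 1783399/1450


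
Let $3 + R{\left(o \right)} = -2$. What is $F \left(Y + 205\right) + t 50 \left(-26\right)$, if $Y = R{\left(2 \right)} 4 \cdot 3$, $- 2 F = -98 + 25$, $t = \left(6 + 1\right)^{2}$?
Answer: $- \frac{116815}{2} \approx -58408.0$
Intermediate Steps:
$R{\left(o \right)} = -5$ ($R{\left(o \right)} = -3 - 2 = -5$)
$t = 49$ ($t = 7^{2} = 49$)
$F = \frac{73}{2}$ ($F = - \frac{-98 + 25}{2} = \left(- \frac{1}{2}\right) \left(-73\right) = \frac{73}{2} \approx 36.5$)
$Y = -60$ ($Y = \left(-5\right) 4 \cdot 3 = \left(-20\right) 3 = -60$)
$F \left(Y + 205\right) + t 50 \left(-26\right) = \frac{73 \left(-60 + 205\right)}{2} + 49 \cdot 50 \left(-26\right) = \frac{73}{2} \cdot 145 + 2450 \left(-26\right) = \frac{10585}{2} - 63700 = - \frac{116815}{2}$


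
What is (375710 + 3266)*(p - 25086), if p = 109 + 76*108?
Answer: -6355048544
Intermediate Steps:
p = 8317 (p = 109 + 8208 = 8317)
(375710 + 3266)*(p - 25086) = (375710 + 3266)*(8317 - 25086) = 378976*(-16769) = -6355048544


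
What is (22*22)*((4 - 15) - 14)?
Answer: -12100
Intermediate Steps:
(22*22)*((4 - 15) - 14) = 484*(-11 - 14) = 484*(-25) = -12100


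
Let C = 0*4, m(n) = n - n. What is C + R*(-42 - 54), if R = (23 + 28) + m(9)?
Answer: -4896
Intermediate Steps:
m(n) = 0
C = 0
R = 51 (R = (23 + 28) + 0 = 51 + 0 = 51)
C + R*(-42 - 54) = 0 + 51*(-42 - 54) = 0 + 51*(-96) = 0 - 4896 = -4896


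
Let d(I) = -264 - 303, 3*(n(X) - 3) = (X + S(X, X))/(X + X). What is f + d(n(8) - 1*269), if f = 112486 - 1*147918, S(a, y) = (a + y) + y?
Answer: -35999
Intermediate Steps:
S(a, y) = a + 2*y
n(X) = 11/3 (n(X) = 3 + ((X + (X + 2*X))/(X + X))/3 = 3 + ((X + 3*X)/((2*X)))/3 = 3 + ((4*X)*(1/(2*X)))/3 = 3 + (1/3)*2 = 3 + 2/3 = 11/3)
f = -35432 (f = 112486 - 147918 = -35432)
d(I) = -567
f + d(n(8) - 1*269) = -35432 - 567 = -35999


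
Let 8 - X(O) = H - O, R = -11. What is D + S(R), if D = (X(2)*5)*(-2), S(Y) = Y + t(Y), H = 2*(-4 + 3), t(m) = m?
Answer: -142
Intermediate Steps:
H = -2 (H = 2*(-1) = -2)
S(Y) = 2*Y (S(Y) = Y + Y = 2*Y)
X(O) = 10 + O (X(O) = 8 - (-2 - O) = 8 + (2 + O) = 10 + O)
D = -120 (D = ((10 + 2)*5)*(-2) = (12*5)*(-2) = 60*(-2) = -120)
D + S(R) = -120 + 2*(-11) = -120 - 22 = -142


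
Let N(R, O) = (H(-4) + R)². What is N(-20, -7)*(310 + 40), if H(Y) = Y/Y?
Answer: 126350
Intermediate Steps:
H(Y) = 1
N(R, O) = (1 + R)²
N(-20, -7)*(310 + 40) = (1 - 20)²*(310 + 40) = (-19)²*350 = 361*350 = 126350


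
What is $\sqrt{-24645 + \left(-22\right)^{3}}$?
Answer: $i \sqrt{35293} \approx 187.86 i$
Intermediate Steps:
$\sqrt{-24645 + \left(-22\right)^{3}} = \sqrt{-24645 - 10648} = \sqrt{-35293} = i \sqrt{35293}$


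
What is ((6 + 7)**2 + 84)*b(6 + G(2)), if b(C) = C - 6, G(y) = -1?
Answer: -253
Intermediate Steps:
b(C) = -6 + C
((6 + 7)**2 + 84)*b(6 + G(2)) = ((6 + 7)**2 + 84)*(-6 + (6 - 1)) = (13**2 + 84)*(-6 + 5) = (169 + 84)*(-1) = 253*(-1) = -253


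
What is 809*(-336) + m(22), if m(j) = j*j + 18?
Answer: -271322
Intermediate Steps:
m(j) = 18 + j² (m(j) = j² + 18 = 18 + j²)
809*(-336) + m(22) = 809*(-336) + (18 + 22²) = -271824 + (18 + 484) = -271824 + 502 = -271322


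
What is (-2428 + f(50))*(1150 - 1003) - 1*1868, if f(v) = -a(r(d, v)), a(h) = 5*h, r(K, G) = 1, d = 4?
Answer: -359519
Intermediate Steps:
f(v) = -5
(-2428 + f(50))*(1150 - 1003) - 1*1868 = (-2428 - 5)*(1150 - 1003) - 1*1868 = -2433*147 - 1868 = -357651 - 1868 = -359519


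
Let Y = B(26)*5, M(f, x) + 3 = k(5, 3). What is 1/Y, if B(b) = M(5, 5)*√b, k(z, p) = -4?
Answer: -√26/910 ≈ -0.0056033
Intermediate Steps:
M(f, x) = -7 (M(f, x) = -3 - 4 = -7)
B(b) = -7*√b
Y = -35*√26 (Y = -7*√26*5 = -35*√26 ≈ -178.47)
1/Y = 1/(-35*√26) = -√26/910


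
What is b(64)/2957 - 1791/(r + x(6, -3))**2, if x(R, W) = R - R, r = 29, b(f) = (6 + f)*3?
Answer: -5119377/2486837 ≈ -2.0586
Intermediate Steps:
b(f) = 18 + 3*f
x(R, W) = 0
b(64)/2957 - 1791/(r + x(6, -3))**2 = (18 + 3*64)/2957 - 1791/(29 + 0)**2 = (18 + 192)*(1/2957) - 1791/(29**2) = 210*(1/2957) - 1791/841 = 210/2957 - 1791*1/841 = 210/2957 - 1791/841 = -5119377/2486837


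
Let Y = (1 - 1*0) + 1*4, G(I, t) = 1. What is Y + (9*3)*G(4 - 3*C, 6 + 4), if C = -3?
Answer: 32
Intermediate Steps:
Y = 5 (Y = (1 + 0) + 4 = 1 + 4 = 5)
Y + (9*3)*G(4 - 3*C, 6 + 4) = 5 + (9*3)*1 = 5 + 27*1 = 5 + 27 = 32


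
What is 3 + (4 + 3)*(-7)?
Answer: -46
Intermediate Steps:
3 + (4 + 3)*(-7) = 3 + 7*(-7) = 3 - 49 = -46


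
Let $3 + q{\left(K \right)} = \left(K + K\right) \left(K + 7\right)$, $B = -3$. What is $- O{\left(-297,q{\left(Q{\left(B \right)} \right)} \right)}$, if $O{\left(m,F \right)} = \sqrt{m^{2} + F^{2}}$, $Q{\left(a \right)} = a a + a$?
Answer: $- 9 \sqrt{1378} \approx -334.09$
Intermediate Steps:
$Q{\left(a \right)} = a + a^{2}$ ($Q{\left(a \right)} = a^{2} + a = a + a^{2}$)
$q{\left(K \right)} = -3 + 2 K \left(7 + K\right)$ ($q{\left(K \right)} = -3 + \left(K + K\right) \left(K + 7\right) = -3 + 2 K \left(7 + K\right)$)
$O{\left(m,F \right)} = \sqrt{F^{2} + m^{2}}$
$- O{\left(-297,q{\left(Q{\left(B \right)} \right)} \right)} = - \sqrt{\left(-3 + 2 \left(- 3 \left(1 - 3\right)\right)^{2} + 14 \left(- 3 \left(1 - 3\right)\right)\right)^{2} + \left(-297\right)^{2}} = - \sqrt{\left(-3 + 2 \left(\left(-3\right) \left(-2\right)\right)^{2} + 14 \left(\left(-3\right) \left(-2\right)\right)\right)^{2} + 88209} = - \sqrt{\left(-3 + 2 \cdot 6^{2} + 14 \cdot 6\right)^{2} + 88209} = - \sqrt{\left(-3 + 2 \cdot 36 + 84\right)^{2} + 88209} = - \sqrt{\left(-3 + 72 + 84\right)^{2} + 88209} = - \sqrt{153^{2} + 88209} = - \sqrt{23409 + 88209} = - \sqrt{111618} = - 9 \sqrt{1378}$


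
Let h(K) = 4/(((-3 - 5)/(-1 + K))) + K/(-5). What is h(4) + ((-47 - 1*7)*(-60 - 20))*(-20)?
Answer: -864023/10 ≈ -86402.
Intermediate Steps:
h(K) = ½ - 7*K/10 (h(K) = 4/((-8/(-1 + K))) + K*(-⅕) = 4*(⅛ - K/8) - K/5 = (½ - K/2) - K/5 = ½ - 7*K/10)
h(4) + ((-47 - 1*7)*(-60 - 20))*(-20) = (½ - 7/10*4) + ((-47 - 1*7)*(-60 - 20))*(-20) = (½ - 14/5) + ((-47 - 7)*(-80))*(-20) = -23/10 - 54*(-80)*(-20) = -23/10 + 4320*(-20) = -23/10 - 86400 = -864023/10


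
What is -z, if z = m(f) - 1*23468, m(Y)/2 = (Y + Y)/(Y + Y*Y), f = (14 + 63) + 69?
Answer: 3449792/147 ≈ 23468.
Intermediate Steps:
f = 146 (f = 77 + 69 = 146)
m(Y) = 4*Y/(Y + Y**2) (m(Y) = 2*((Y + Y)/(Y + Y*Y)) = 2*((2*Y)/(Y + Y**2)) = 2*(2*Y/(Y + Y**2)) = 4*Y/(Y + Y**2))
z = -3449792/147 (z = 4/(1 + 146) - 1*23468 = 4/147 - 23468 = -3449792/147 ≈ -23468.)
-z = -1*(-3449792/147) = 3449792/147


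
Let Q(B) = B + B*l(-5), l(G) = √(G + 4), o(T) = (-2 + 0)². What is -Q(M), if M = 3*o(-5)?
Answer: -12 - 12*I ≈ -12.0 - 12.0*I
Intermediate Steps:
o(T) = 4 (o(T) = (-2)² = 4)
l(G) = √(4 + G)
M = 12 (M = 3*4 = 12)
Q(B) = B + I*B (Q(B) = B + B*√(4 - 5) = B + B*√(-1) = B + B*I = B + I*B)
-Q(M) = -12*(1 + I) = -(12 + 12*I) = -12 - 12*I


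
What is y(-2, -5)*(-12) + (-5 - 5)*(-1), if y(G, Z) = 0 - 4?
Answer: 58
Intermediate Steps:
y(G, Z) = -4
y(-2, -5)*(-12) + (-5 - 5)*(-1) = -4*(-12) + (-5 - 5)*(-1) = 48 - 10*(-1) = 48 + 10 = 58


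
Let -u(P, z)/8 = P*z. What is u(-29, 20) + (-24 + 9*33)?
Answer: 4913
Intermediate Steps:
u(P, z) = -8*P*z
u(-29, 20) + (-24 + 9*33) = -8*(-29)*20 + (-24 + 9*33) = 4640 + (-24 + 297) = 4640 + 273 = 4913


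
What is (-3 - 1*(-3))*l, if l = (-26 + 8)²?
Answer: 0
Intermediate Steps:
l = 324 (l = (-18)² = 324)
(-3 - 1*(-3))*l = (-3 - 1*(-3))*324 = (-3 + 3)*324 = 0*324 = 0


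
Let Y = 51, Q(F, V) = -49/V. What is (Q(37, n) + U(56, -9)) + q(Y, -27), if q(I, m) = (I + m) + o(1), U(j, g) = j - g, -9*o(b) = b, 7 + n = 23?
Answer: 12359/144 ≈ 85.826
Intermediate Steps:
n = 16 (n = -7 + 23 = 16)
o(b) = -b/9
q(I, m) = -1/9 + I + m (q(I, m) = (I + m) - 1/9*1 = (I + m) - 1/9 = -1/9 + I + m)
(Q(37, n) + U(56, -9)) + q(Y, -27) = (-49/16 + (56 - 1*(-9))) + (-1/9 + 51 - 27) = (-49*1/16 + (56 + 9)) + 215/9 = (-49/16 + 65) + 215/9 = 991/16 + 215/9 = 12359/144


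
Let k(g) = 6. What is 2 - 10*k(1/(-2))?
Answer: -58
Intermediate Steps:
2 - 10*k(1/(-2)) = 2 - 10*6 = 2 - 60 = -58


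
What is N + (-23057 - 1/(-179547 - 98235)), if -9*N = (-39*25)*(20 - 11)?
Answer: -6133982123/277782 ≈ -22082.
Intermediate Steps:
N = 975 (N = -(-39*25)*(20 - 11)/9 = -(-325)*9/3 = -⅑*(-8775) = 975)
N + (-23057 - 1/(-179547 - 98235)) = 975 + (-23057 - 1/(-179547 - 98235)) = 975 + (-23057 - 1/(-277782)) = 975 + (-23057 - 1*(-1/277782)) = 975 + (-23057 + 1/277782) = 975 - 6404819573/277782 = -6133982123/277782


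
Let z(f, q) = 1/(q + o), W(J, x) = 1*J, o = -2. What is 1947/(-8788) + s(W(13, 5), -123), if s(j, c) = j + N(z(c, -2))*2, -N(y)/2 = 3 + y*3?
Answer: 33205/8788 ≈ 3.7784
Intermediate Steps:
W(J, x) = J
z(f, q) = 1/(-2 + q) (z(f, q) = 1/(q - 2) = 1/(-2 + q))
N(y) = -6 - 6*y (N(y) = -2*(3 + y*3) = -2*(3 + 3*y) = -6 - 6*y)
s(j, c) = -9 + j (s(j, c) = j + (-6 - 6/(-2 - 2))*2 = j + (-6 - 6/(-4))*2 = j + (-6 - 6*(-1/4))*2 = j + (-6 + 3/2)*2 = j - 9/2*2 = j - 9 = -9 + j)
1947/(-8788) + s(W(13, 5), -123) = 1947/(-8788) + (-9 + 13) = 1947*(-1/8788) + 4 = -1947/8788 + 4 = 33205/8788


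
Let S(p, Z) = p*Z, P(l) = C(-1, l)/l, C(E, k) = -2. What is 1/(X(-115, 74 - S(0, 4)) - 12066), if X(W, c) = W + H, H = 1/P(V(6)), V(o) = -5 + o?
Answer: -2/24363 ≈ -8.2092e-5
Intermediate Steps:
P(l) = -2/l
H = -½ (H = 1/(-2/(-5 + 6)) = 1/(-2/1) = 1/(-2*1) = 1/(-2) = -½ ≈ -0.50000)
S(p, Z) = Z*p
X(W, c) = -½ + W (X(W, c) = W - ½ = -½ + W)
1/(X(-115, 74 - S(0, 4)) - 12066) = 1/((-½ - 115) - 12066) = 1/(-231/2 - 12066) = 1/(-24363/2) = -2/24363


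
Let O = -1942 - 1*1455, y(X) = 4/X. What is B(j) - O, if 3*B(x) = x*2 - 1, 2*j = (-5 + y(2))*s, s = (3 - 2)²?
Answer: 10187/3 ≈ 3395.7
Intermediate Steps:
s = 1 (s = 1² = 1)
j = -3/2 (j = ((-5 + 4/2)*1)/2 = ((-5 + 4*(½))*1)/2 = ((-5 + 2)*1)/2 = (-3*1)/2 = (½)*(-3) = -3/2 ≈ -1.5000)
B(x) = -⅓ + 2*x/3 (B(x) = (x*2 - 1)/3 = (2*x - 1)/3 = (-1 + 2*x)/3 = -⅓ + 2*x/3)
O = -3397 (O = -1942 - 1455 = -3397)
B(j) - O = (-⅓ + (⅔)*(-3/2)) - 1*(-3397) = (-⅓ - 1) + 3397 = -4/3 + 3397 = 10187/3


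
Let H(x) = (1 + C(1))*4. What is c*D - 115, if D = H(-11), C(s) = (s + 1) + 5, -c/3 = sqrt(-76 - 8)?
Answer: -115 - 192*I*sqrt(21) ≈ -115.0 - 879.85*I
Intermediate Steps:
c = -6*I*sqrt(21) (c = -3*sqrt(-76 - 8) = -6*I*sqrt(21) ≈ -27.495*I)
C(s) = 6 + s (C(s) = (1 + s) + 5 = 6 + s)
H(x) = 32 (H(x) = (1 + (6 + 1))*4 = (1 + 7)*4 = 8*4 = 32)
D = 32
c*D - 115 = -6*I*sqrt(21)*32 - 115 = -192*I*sqrt(21) - 115 = -115 - 192*I*sqrt(21)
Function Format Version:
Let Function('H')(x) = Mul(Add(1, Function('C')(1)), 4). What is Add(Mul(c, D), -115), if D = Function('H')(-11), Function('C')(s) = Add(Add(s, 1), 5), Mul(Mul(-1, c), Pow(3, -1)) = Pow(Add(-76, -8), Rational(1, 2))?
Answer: Add(-115, Mul(-192, I, Pow(21, Rational(1, 2)))) ≈ Add(-115.00, Mul(-879.85, I))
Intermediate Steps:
c = Mul(-6, I, Pow(21, Rational(1, 2))) (c = Mul(-3, Pow(Add(-76, -8), Rational(1, 2))) = Mul(-3, Pow(-84, Rational(1, 2))) = Mul(-3, Mul(2, I, Pow(21, Rational(1, 2)))) = Mul(-6, I, Pow(21, Rational(1, 2))) ≈ Mul(-27.495, I))
Function('C')(s) = Add(6, s) (Function('C')(s) = Add(Add(1, s), 5) = Add(6, s))
Function('H')(x) = 32 (Function('H')(x) = Mul(Add(1, Add(6, 1)), 4) = Mul(Add(1, 7), 4) = Mul(8, 4) = 32)
D = 32
Add(Mul(c, D), -115) = Add(Mul(Mul(-6, I, Pow(21, Rational(1, 2))), 32), -115) = Add(Mul(-192, I, Pow(21, Rational(1, 2))), -115) = Add(-115, Mul(-192, I, Pow(21, Rational(1, 2))))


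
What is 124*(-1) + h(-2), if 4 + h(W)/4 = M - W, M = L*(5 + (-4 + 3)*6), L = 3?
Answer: -144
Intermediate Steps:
M = -3 (M = 3*(5 + (-4 + 3)*6) = 3*(5 - 1*6) = 3*(5 - 6) = 3*(-1) = -3)
h(W) = -28 - 4*W (h(W) = -16 + 4*(-3 - W) = -16 + (-12 - 4*W) = -28 - 4*W)
124*(-1) + h(-2) = 124*(-1) + (-28 - 4*(-2)) = -124 + (-28 + 8) = -124 - 20 = -144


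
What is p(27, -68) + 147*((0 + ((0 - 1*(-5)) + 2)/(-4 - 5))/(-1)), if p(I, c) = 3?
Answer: 352/3 ≈ 117.33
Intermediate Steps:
p(27, -68) + 147*((0 + ((0 - 1*(-5)) + 2)/(-4 - 5))/(-1)) = 3 + 147*((0 + ((0 - 1*(-5)) + 2)/(-4 - 5))/(-1)) = 3 + 147*((0 + ((0 + 5) + 2)/(-9))*(-1)) = 3 + 147*((0 + (5 + 2)*(-1/9))*(-1)) = 3 + 147*((0 + 7*(-1/9))*(-1)) = 3 + 147*((0 - 7/9)*(-1)) = 3 + 147*(-7/9*(-1)) = 3 + 147*(7/9) = 3 + 343/3 = 352/3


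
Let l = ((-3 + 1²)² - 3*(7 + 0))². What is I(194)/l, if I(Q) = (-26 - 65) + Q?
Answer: 103/289 ≈ 0.35640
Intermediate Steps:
I(Q) = -91 + Q
l = 289 (l = ((-3 + 1)² - 3*7)² = ((-2)² - 21)² = (4 - 21)² = (-17)² = 289)
I(194)/l = (-91 + 194)/289 = 103*(1/289) = 103/289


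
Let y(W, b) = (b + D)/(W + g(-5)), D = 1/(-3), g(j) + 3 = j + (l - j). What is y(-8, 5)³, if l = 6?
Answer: -2744/3375 ≈ -0.81304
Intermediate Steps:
g(j) = 3 (g(j) = -3 + (j + (6 - j)) = -3 + 6 = 3)
D = -⅓ (D = 1*(-⅓) = -⅓ ≈ -0.33333)
y(W, b) = (-⅓ + b)/(3 + W) (y(W, b) = (b - ⅓)/(W + 3) = (-⅓ + b)/(3 + W))
y(-8, 5)³ = ((-⅓ + 5)/(3 - 8))³ = ((14/3)/(-5))³ = (-⅕*14/3)³ = (-14/15)³ = -2744/3375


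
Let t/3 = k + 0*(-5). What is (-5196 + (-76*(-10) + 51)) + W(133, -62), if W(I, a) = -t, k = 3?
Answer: -4394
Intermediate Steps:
t = 9 (t = 3*(3 + 0*(-5)) = 3*(3 + 0) = 3*3 = 9)
W(I, a) = -9 (W(I, a) = -1*9 = -9)
(-5196 + (-76*(-10) + 51)) + W(133, -62) = (-5196 + (-76*(-10) + 51)) - 9 = (-5196 + (760 + 51)) - 9 = (-5196 + 811) - 9 = -4385 - 9 = -4394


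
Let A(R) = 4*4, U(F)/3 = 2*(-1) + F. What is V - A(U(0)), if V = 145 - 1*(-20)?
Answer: 149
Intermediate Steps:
U(F) = -6 + 3*F (U(F) = 3*(2*(-1) + F) = 3*(-2 + F) = -6 + 3*F)
V = 165 (V = 145 + 20 = 165)
A(R) = 16
V - A(U(0)) = 165 - 1*16 = 165 - 16 = 149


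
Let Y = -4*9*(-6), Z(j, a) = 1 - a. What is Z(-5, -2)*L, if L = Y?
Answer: 648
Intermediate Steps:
Y = 216 (Y = -36*(-6) = 216)
L = 216
Z(-5, -2)*L = (1 - 1*(-2))*216 = (1 + 2)*216 = 3*216 = 648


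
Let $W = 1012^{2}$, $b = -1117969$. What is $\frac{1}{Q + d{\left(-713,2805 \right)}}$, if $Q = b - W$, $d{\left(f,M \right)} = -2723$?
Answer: $- \frac{1}{2144836} \approx -4.6624 \cdot 10^{-7}$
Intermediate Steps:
$W = 1024144$
$Q = -2142113$ ($Q = -1117969 - 1024144 = -2142113$)
$\frac{1}{Q + d{\left(-713,2805 \right)}} = \frac{1}{-2142113 - 2723} = \frac{1}{-2144836} = - \frac{1}{2144836}$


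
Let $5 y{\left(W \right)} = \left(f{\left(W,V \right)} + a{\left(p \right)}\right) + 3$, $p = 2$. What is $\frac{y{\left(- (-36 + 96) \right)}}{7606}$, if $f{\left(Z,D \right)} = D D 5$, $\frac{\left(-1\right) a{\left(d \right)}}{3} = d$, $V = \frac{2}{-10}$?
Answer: $- \frac{7}{95075} \approx -7.3626 \cdot 10^{-5}$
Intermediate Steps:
$V = - \frac{1}{5}$ ($V = 2 \left(- \frac{1}{10}\right) = - \frac{1}{5} \approx -0.2$)
$a{\left(d \right)} = - 3 d$
$f{\left(Z,D \right)} = 5 D^{2}$ ($f{\left(Z,D \right)} = D^{2} \cdot 5 = 5 D^{2}$)
$y{\left(W \right)} = - \frac{14}{25}$ ($y{\left(W \right)} = \frac{\left(5 \left(- \frac{1}{5}\right)^{2} - 6\right) + 3}{5} = \frac{\left(5 \cdot \frac{1}{25} - 6\right) + 3}{5} = \frac{\left(\frac{1}{5} - 6\right) + 3}{5} = \frac{- \frac{29}{5} + 3}{5} = \frac{1}{5} \left(- \frac{14}{5}\right) = - \frac{14}{25}$)
$\frac{y{\left(- (-36 + 96) \right)}}{7606} = - \frac{14}{25 \cdot 7606} = \left(- \frac{14}{25}\right) \frac{1}{7606} = - \frac{7}{95075}$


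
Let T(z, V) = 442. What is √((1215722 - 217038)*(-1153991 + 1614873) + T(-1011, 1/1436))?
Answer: 9*√5682413330 ≈ 6.7844e+5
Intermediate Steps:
√((1215722 - 217038)*(-1153991 + 1614873) + T(-1011, 1/1436)) = √((1215722 - 217038)*(-1153991 + 1614873) + 442) = √(998684*460882 + 442) = √(460275479288 + 442) = √460275479730 = 9*√5682413330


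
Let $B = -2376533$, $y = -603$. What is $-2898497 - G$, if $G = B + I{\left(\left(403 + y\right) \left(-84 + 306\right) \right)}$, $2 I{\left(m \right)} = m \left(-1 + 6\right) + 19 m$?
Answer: $10836$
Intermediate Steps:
$I{\left(m \right)} = 12 m$ ($I{\left(m \right)} = \frac{m \left(-1 + 6\right) + 19 m}{2} = \frac{m 5 + 19 m}{2} = \frac{5 m + 19 m}{2} = \frac{24 m}{2} = 12 m$)
$G = -2909333$ ($G = -2376533 + 12 \left(403 - 603\right) \left(-84 + 306\right) = -2376533 + 12 \left(\left(-200\right) 222\right) = -2376533 + 12 \left(-44400\right) = -2376533 - 532800 = -2909333$)
$-2898497 - G = -2898497 - -2909333 = -2898497 + 2909333 = 10836$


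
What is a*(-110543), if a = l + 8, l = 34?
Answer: -4642806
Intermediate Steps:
a = 42 (a = 34 + 8 = 42)
a*(-110543) = 42*(-110543) = -4642806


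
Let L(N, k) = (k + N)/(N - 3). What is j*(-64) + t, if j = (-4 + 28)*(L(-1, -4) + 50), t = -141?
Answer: -78861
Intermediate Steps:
L(N, k) = (N + k)/(-3 + N)
j = 1230 (j = (-4 + 28)*((-1 - 4)/(-3 - 1) + 50) = 24*(-5/(-4) + 50) = 24*(-1/4*(-5) + 50) = 24*(5/4 + 50) = 24*(205/4) = 1230)
j*(-64) + t = 1230*(-64) - 141 = -78720 - 141 = -78861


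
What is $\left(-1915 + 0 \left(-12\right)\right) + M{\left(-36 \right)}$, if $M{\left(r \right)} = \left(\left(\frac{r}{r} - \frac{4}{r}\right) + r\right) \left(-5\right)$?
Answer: $- \frac{15665}{9} \approx -1740.6$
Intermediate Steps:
$M{\left(r \right)} = -5 - 5 r + \frac{20}{r}$ ($M{\left(r \right)} = \left(\left(1 - \frac{4}{r}\right) + r\right) \left(-5\right) = \left(1 + r - \frac{4}{r}\right) \left(-5\right) = -5 - 5 r + \frac{20}{r}$)
$\left(-1915 + 0 \left(-12\right)\right) + M{\left(-36 \right)} = \left(-1915 + 0 \left(-12\right)\right) - \left(-175 + \frac{5}{9}\right) = \left(-1915 + 0\right) + \left(-5 + 180 + 20 \left(- \frac{1}{36}\right)\right) = -1915 - - \frac{1570}{9} = -1915 + \frac{1570}{9} = - \frac{15665}{9}$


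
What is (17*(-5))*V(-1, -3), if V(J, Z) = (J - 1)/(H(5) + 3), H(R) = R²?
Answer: 85/14 ≈ 6.0714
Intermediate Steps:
V(J, Z) = -1/28 + J/28 (V(J, Z) = (J - 1)/(5² + 3) = (-1 + J)/(25 + 3) = (-1 + J)/28 = (-1 + J)*(1/28) = -1/28 + J/28)
(17*(-5))*V(-1, -3) = (17*(-5))*(-1/28 + (1/28)*(-1)) = -85*(-1/28 - 1/28) = -85*(-1/14) = 85/14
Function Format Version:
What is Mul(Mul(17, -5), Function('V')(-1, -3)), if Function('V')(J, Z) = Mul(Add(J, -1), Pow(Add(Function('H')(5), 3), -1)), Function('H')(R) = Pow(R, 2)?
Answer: Rational(85, 14) ≈ 6.0714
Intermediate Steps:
Function('V')(J, Z) = Add(Rational(-1, 28), Mul(Rational(1, 28), J)) (Function('V')(J, Z) = Mul(Add(J, -1), Pow(Add(Pow(5, 2), 3), -1)) = Mul(Add(-1, J), Pow(Add(25, 3), -1)) = Mul(Add(-1, J), Pow(28, -1)) = Mul(Add(-1, J), Rational(1, 28)) = Add(Rational(-1, 28), Mul(Rational(1, 28), J)))
Mul(Mul(17, -5), Function('V')(-1, -3)) = Mul(Mul(17, -5), Add(Rational(-1, 28), Mul(Rational(1, 28), -1))) = Mul(-85, Add(Rational(-1, 28), Rational(-1, 28))) = Mul(-85, Rational(-1, 14)) = Rational(85, 14)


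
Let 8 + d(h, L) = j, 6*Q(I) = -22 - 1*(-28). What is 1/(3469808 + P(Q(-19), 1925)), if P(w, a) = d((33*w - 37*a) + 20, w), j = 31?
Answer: 1/3469831 ≈ 2.8820e-7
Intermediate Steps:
Q(I) = 1 (Q(I) = (-22 - 1*(-28))/6 = (-22 + 28)/6 = (⅙)*6 = 1)
d(h, L) = 23 (d(h, L) = -8 + 31 = 23)
P(w, a) = 23
1/(3469808 + P(Q(-19), 1925)) = 1/(3469808 + 23) = 1/3469831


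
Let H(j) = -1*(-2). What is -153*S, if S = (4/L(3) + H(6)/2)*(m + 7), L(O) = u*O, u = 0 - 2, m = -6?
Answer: -51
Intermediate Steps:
u = -2
H(j) = 2
L(O) = -2*O
S = ⅓ (S = (4/((-2*3)) + 2/2)*(-6 + 7) = (4/(-6) + 2*(½))*1 = (4*(-⅙) + 1)*1 = (-⅔ + 1)*1 = (⅓)*1 = ⅓ ≈ 0.33333)
-153*S = -153*⅓ = -51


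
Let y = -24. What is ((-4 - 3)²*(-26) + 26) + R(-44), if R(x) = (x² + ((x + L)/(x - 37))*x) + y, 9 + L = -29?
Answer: 50176/81 ≈ 619.46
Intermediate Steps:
L = -38 (L = -9 - 29 = -38)
R(x) = -24 + x² + x*(-38 + x)/(-37 + x) (R(x) = (x² + ((x - 38)/(x - 37))*x) - 24 = (x² + ((-38 + x)/(-37 + x))*x) - 24 = (x² + x*(-38 + x)/(-37 + x)) - 24 = -24 + x² + x*(-38 + x)/(-37 + x))
((-4 - 3)²*(-26) + 26) + R(-44) = ((-4 - 3)²*(-26) + 26) + (888 + (-44)³ - 62*(-44) - 36*(-44)²)/(-37 - 44) = ((-7)²*(-26) + 26) + (888 - 85184 + 2728 - 36*1936)/(-81) = (49*(-26) + 26) - (888 - 85184 + 2728 - 69696)/81 = (-1274 + 26) - 1/81*(-151264) = -1248 + 151264/81 = 50176/81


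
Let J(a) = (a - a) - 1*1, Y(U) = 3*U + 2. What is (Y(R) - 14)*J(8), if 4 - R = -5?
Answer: -15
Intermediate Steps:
R = 9 (R = 4 - 1*(-5) = 4 + 5 = 9)
Y(U) = 2 + 3*U
J(a) = -1 (J(a) = 0 - 1 = -1)
(Y(R) - 14)*J(8) = ((2 + 3*9) - 14)*(-1) = ((2 + 27) - 14)*(-1) = (29 - 14)*(-1) = 15*(-1) = -15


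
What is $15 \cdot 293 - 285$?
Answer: $4110$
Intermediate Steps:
$15 \cdot 293 - 285 = 4395 - 285 = 4110$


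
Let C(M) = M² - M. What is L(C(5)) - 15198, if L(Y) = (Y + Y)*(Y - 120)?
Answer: -19198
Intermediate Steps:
L(Y) = 2*Y*(-120 + Y) (L(Y) = (2*Y)*(-120 + Y) = 2*Y*(-120 + Y))
L(C(5)) - 15198 = 2*(5*(-1 + 5))*(-120 + 5*(-1 + 5)) - 15198 = 2*(5*4)*(-120 + 5*4) - 15198 = 2*20*(-120 + 20) - 15198 = 2*20*(-100) - 15198 = -4000 - 15198 = -19198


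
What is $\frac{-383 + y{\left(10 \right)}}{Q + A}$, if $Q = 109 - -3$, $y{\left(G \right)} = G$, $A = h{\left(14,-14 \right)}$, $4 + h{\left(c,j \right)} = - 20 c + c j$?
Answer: $\frac{373}{368} \approx 1.0136$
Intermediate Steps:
$h{\left(c,j \right)} = -4 - 20 c + c j$ ($h{\left(c,j \right)} = -4 + \left(- 20 c + c j\right) = -4 - 20 c + c j$)
$A = -480$ ($A = -4 - 280 + 14 \left(-14\right) = -4 - 280 - 196 = -480$)
$Q = 112$ ($Q = 109 + \left(7 - 4\right) = 109 + 3 = 112$)
$\frac{-383 + y{\left(10 \right)}}{Q + A} = \frac{-383 + 10}{112 - 480} = - \frac{373}{-368} = \left(-373\right) \left(- \frac{1}{368}\right) = \frac{373}{368}$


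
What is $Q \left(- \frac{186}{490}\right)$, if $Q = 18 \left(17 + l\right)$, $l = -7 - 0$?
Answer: $- \frac{3348}{49} \approx -68.327$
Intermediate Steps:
$l = -7$ ($l = -7 + 0 = -7$)
$Q = 180$ ($Q = 18 \left(17 - 7\right) = 18 \cdot 10 = 180$)
$Q \left(- \frac{186}{490}\right) = 180 \left(- \frac{186}{490}\right) = 180 \left(\left(-186\right) \frac{1}{490}\right) = 180 \left(- \frac{93}{245}\right) = - \frac{3348}{49}$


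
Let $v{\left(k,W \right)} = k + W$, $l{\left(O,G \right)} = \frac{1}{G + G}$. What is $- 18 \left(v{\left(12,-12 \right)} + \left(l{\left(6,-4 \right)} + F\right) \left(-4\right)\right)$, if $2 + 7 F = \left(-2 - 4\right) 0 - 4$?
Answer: $- \frac{495}{7} \approx -70.714$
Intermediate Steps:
$l{\left(O,G \right)} = \frac{1}{2 G}$
$v{\left(k,W \right)} = W + k$
$F = - \frac{6}{7}$ ($F = - \frac{2}{7} + \frac{\left(-2 - 4\right) 0 - 4}{7} = - \frac{2}{7} + \frac{\left(-6\right) 0 - 4}{7} = - \frac{2}{7} + \frac{0 - 4}{7} = - \frac{2}{7} + \frac{1}{7} \left(-4\right) = - \frac{2}{7} - \frac{4}{7} = - \frac{6}{7} \approx -0.85714$)
$- 18 \left(v{\left(12,-12 \right)} + \left(l{\left(6,-4 \right)} + F\right) \left(-4\right)\right) = - 18 \left(\left(-12 + 12\right) + \left(\frac{1}{2 \left(-4\right)} - \frac{6}{7}\right) \left(-4\right)\right) = - 18 \left(0 + \left(\frac{1}{2} \left(- \frac{1}{4}\right) - \frac{6}{7}\right) \left(-4\right)\right) = - 18 \left(0 + \left(- \frac{1}{8} - \frac{6}{7}\right) \left(-4\right)\right) = - 18 \left(0 - - \frac{55}{14}\right) = - 18 \left(0 + \frac{55}{14}\right) = \left(-18\right) \frac{55}{14} = - \frac{495}{7}$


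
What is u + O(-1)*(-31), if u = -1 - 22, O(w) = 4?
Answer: -147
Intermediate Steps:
u = -23
u + O(-1)*(-31) = -23 + 4*(-31) = -23 - 124 = -147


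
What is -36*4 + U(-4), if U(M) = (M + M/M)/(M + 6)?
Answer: -291/2 ≈ -145.50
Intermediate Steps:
U(M) = (1 + M)/(6 + M) (U(M) = (M + 1)/(6 + M) = (1 + M)/(6 + M))
-36*4 + U(-4) = -36*4 + (1 - 4)/(6 - 4) = -144 - 3/2 = -291/2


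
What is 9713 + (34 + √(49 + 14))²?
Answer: 10932 + 204*√7 ≈ 11472.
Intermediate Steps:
9713 + (34 + √(49 + 14))² = 9713 + (34 + √63)² = 9713 + (34 + 3*√7)²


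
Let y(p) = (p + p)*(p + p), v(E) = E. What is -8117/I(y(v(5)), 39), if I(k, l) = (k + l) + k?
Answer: -8117/239 ≈ -33.962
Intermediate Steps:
y(p) = 4*p² (y(p) = (2*p)*(2*p) = 4*p²)
I(k, l) = l + 2*k
-8117/I(y(v(5)), 39) = -8117/(39 + 2*(4*5²)) = -8117/(39 + 2*(4*25)) = -8117/(39 + 2*100) = -8117/(39 + 200) = -8117/239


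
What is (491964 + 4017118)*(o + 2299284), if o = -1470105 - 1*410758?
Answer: 1886694599522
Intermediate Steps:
o = -1880863 (o = -1470105 - 410758 = -1880863)
(491964 + 4017118)*(o + 2299284) = (491964 + 4017118)*(-1880863 + 2299284) = 4509082*418421 = 1886694599522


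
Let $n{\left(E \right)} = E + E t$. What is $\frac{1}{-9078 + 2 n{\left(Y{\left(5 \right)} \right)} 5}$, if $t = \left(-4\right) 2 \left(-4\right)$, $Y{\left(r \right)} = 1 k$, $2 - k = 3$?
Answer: $- \frac{1}{9408} \approx -0.00010629$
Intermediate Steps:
$k = -1$ ($k = 2 - 3 = -1$)
$Y{\left(r \right)} = -1$ ($Y{\left(r \right)} = 1 \left(-1\right) = -1$)
$t = 32$ ($t = \left(-8\right) \left(-4\right) = 32$)
$n{\left(E \right)} = 33 E$ ($n{\left(E \right)} = E + E 32 = E + 32 E = 33 E$)
$\frac{1}{-9078 + 2 n{\left(Y{\left(5 \right)} \right)} 5} = \frac{1}{-9078 + 2 \cdot 33 \left(-1\right) 5} = \frac{1}{-9078 + 2 \left(-33\right) 5} = \frac{1}{-9078 - 330} = \frac{1}{-9408} = - \frac{1}{9408}$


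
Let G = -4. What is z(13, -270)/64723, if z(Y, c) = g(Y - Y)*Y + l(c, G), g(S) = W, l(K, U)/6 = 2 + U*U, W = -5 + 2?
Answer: 69/64723 ≈ 0.0010661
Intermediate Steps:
W = -3
l(K, U) = 12 + 6*U**2 (l(K, U) = 6*(2 + U*U) = 6*(2 + U**2) = 12 + 6*U**2)
g(S) = -3
z(Y, c) = 108 - 3*Y (z(Y, c) = -3*Y + (12 + 6*(-4)**2) = -3*Y + (12 + 6*16) = -3*Y + (12 + 96) = -3*Y + 108 = 108 - 3*Y)
z(13, -270)/64723 = (108 - 3*13)/64723 = (108 - 39)*(1/64723) = 69*(1/64723) = 69/64723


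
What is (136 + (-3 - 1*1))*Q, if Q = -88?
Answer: -11616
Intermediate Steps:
(136 + (-3 - 1*1))*Q = (136 + (-3 - 1*1))*(-88) = (136 + (-3 - 1))*(-88) = (136 - 4)*(-88) = 132*(-88) = -11616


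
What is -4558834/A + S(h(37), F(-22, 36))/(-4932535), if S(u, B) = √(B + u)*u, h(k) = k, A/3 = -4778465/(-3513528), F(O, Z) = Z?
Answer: -5339196968784/4778465 - 37*√73/4932535 ≈ -1.1173e+6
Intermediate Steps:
A = 4778465/1171176 (A = 3*(-4778465/(-3513528)) = 3*(-4778465*(-1/3513528)) = 3*(4778465/3513528) = 4778465/1171176 ≈ 4.0801)
S(u, B) = u*√(B + u)
-4558834/A + S(h(37), F(-22, 36))/(-4932535) = -4558834/4778465/1171176 + (37*√(36 + 37))/(-4932535) = -4558834*1171176/4778465 + (37*√73)*(-1/4932535) = -5339196968784/4778465 - 37*√73/4932535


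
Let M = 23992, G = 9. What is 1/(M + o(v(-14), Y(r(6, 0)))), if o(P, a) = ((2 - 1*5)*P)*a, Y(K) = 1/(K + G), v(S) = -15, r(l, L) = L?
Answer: 1/23997 ≈ 4.1672e-5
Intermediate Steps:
Y(K) = 1/(9 + K) (Y(K) = 1/(K + 9) = 1/(9 + K))
o(P, a) = -3*P*a (o(P, a) = ((2 - 5)*P)*a = (-3*P)*a = -3*P*a)
1/(M + o(v(-14), Y(r(6, 0)))) = 1/(23992 - 3*(-15)/(9 + 0)) = 1/(23992 - 3*(-15)/9) = 1/(23992 - 3*(-15)*⅑) = 1/(23992 + 5) = 1/23997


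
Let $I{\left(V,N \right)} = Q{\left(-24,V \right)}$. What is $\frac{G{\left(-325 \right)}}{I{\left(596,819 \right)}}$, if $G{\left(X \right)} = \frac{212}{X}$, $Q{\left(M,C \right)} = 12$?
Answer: $- \frac{53}{975} \approx -0.054359$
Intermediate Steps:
$I{\left(V,N \right)} = 12$
$\frac{G{\left(-325 \right)}}{I{\left(596,819 \right)}} = \frac{212 \frac{1}{-325}}{12} = 212 \left(- \frac{1}{325}\right) \frac{1}{12} = \left(- \frac{212}{325}\right) \frac{1}{12} = - \frac{53}{975}$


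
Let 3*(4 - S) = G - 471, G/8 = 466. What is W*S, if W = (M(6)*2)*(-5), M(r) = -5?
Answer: -162250/3 ≈ -54083.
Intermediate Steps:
G = 3728 (G = 8*466 = 3728)
S = -3245/3 (S = 4 - (3728 - 471)/3 = 4 - 1/3*3257 = 4 - 3257/3 = -3245/3 ≈ -1081.7)
W = 50 (W = -5*2*(-5) = -10*(-5) = 50)
W*S = 50*(-3245/3) = -162250/3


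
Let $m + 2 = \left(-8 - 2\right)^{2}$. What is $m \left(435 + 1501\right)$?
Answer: $189728$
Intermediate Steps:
$m = 98$ ($m = -2 + \left(-8 - 2\right)^{2} = -2 + \left(-10\right)^{2} = -2 + 100 = 98$)
$m \left(435 + 1501\right) = 98 \left(435 + 1501\right) = 98 \cdot 1936 = 189728$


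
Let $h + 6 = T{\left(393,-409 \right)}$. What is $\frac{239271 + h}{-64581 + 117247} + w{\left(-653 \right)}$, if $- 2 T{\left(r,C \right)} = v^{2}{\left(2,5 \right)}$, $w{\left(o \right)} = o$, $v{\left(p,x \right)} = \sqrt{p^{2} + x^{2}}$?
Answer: $- \frac{68303295}{105332} \approx -648.46$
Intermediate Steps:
$T{\left(r,C \right)} = - \frac{29}{2}$ ($T{\left(r,C \right)} = - \frac{\left(\sqrt{2^{2} + 5^{2}}\right)^{2}}{2} = - \frac{\left(\sqrt{4 + 25}\right)^{2}}{2} = - \frac{\left(\sqrt{29}\right)^{2}}{2} = \left(- \frac{1}{2}\right) 29 = - \frac{29}{2}$)
$h = - \frac{41}{2}$ ($h = -6 - \frac{29}{2} = - \frac{41}{2} \approx -20.5$)
$\frac{239271 + h}{-64581 + 117247} + w{\left(-653 \right)} = \frac{239271 - \frac{41}{2}}{-64581 + 117247} - 653 = \frac{478501}{2 \cdot 52666} - 653 = \frac{478501}{2} \cdot \frac{1}{52666} - 653 = \frac{478501}{105332} - 653 = - \frac{68303295}{105332}$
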